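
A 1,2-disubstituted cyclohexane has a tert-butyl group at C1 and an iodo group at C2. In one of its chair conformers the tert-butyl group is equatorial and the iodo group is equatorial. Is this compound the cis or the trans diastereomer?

C1 and C2 have opposite parity, so their axial bonds point in opposite directions.
With opposite-parity carbons, two substituents on the same face are one axial and one equatorial; opposite faces give both axial or both equatorial.
Here the groups are equatorial/equatorial → opposite face → trans.

trans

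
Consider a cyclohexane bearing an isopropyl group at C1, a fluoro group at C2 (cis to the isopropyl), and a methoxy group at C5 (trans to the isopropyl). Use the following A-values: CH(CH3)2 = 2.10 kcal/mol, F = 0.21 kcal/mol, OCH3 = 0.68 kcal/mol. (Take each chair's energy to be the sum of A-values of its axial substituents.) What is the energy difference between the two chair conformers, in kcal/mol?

Chair I (isopropyl axial, fluoro equatorial, methoxy equatorial): E = 2.10 kcal/mol.
Chair II (isopropyl equatorial, fluoro axial, methoxy axial): E = 0.89 kcal/mol.
ΔE = 2.10 − 0.89 = 1.21 kcal/mol; chair II is more stable.

1.21 kcal/mol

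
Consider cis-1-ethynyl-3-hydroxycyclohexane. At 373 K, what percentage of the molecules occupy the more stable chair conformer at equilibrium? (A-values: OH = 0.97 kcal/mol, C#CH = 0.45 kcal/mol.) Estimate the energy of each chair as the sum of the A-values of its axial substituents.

C1 and C3 have the same parity, so for the cis isomer the two substituents are e,e in one chair and a,a in the other.
Chair I (hydroxyl axial, ethynyl axial): E = 1.42 kcal/mol; chair II (hydroxyl equatorial, ethynyl equatorial): E = 0.00 kcal/mol.
ΔG = 1.42 kcal/mol between the two chairs.
K = exp(ΔG/RT) with R = 1.987×10⁻³ kcal mol⁻¹ K⁻¹ and T = 373 K gives K ≈ 6.79.
Fraction in the lower-energy chair = K/(K+1) = 87.2%.

87.2%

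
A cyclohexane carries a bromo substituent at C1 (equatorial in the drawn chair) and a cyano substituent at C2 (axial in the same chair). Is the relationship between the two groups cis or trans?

C1 and C2 have opposite parity, so their axial bonds point in opposite directions.
With opposite-parity carbons, two substituents on the same face are one axial and one equatorial; opposite faces give both axial or both equatorial.
Here the groups are equatorial/axial → same face → cis.

cis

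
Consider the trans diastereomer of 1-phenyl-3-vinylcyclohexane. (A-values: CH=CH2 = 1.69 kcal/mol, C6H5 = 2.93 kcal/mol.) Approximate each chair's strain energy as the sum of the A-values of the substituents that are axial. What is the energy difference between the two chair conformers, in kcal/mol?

1.24 kcal/mol

C1 and C3 have the same parity, so for the trans isomer the two substituents are one axial and one equatorial in each chair.
Chair I (vinyl axial, phenyl equatorial): E = 1.69 kcal/mol.
Chair II (vinyl equatorial, phenyl axial): E = 2.93 kcal/mol.
ΔE = 2.93 − 1.69 = 1.24 kcal/mol; chair I is more stable.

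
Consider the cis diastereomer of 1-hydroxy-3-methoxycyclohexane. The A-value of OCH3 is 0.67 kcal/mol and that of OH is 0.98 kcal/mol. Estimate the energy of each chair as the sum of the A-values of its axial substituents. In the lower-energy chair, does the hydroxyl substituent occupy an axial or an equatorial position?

C1 and C3 have the same parity, so for the cis isomer the two substituents are e,e in one chair and a,a in the other.
Chair I (methoxy axial, hydroxyl axial): E = 1.65 kcal/mol.
Chair II (methoxy equatorial, hydroxyl equatorial): E = 0.00 kcal/mol.
Chair II is the more stable (lower-energy) conformer, and in that chair the hydroxyl group is equatorial.

equatorial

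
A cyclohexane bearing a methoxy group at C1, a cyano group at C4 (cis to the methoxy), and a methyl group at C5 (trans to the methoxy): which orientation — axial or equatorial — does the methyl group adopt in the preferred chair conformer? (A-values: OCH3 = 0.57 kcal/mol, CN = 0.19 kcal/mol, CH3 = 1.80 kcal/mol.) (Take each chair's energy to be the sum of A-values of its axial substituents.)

Chair I (methoxy axial, cyano equatorial, methyl equatorial): E = 0.57 kcal/mol.
Chair II (methoxy equatorial, cyano axial, methyl axial): E = 1.99 kcal/mol.
Chair I is the more stable (lower-energy) conformer, and in that chair the methyl group is equatorial.

equatorial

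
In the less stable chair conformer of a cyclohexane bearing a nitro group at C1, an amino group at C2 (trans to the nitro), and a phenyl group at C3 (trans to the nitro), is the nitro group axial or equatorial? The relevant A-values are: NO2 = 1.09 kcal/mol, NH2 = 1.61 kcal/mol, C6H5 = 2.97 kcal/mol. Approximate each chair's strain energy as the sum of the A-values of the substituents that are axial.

Chair I (nitro axial, amino axial, phenyl equatorial): E = 2.70 kcal/mol.
Chair II (nitro equatorial, amino equatorial, phenyl axial): E = 2.97 kcal/mol.
Chair II is the less stable (higher-energy) conformer, and in that chair the nitro group is equatorial.

equatorial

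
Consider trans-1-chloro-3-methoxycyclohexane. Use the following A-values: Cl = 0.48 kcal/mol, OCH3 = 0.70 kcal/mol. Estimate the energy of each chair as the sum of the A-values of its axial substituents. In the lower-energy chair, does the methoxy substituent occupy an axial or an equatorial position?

C1 and C3 have the same parity, so for the trans isomer the two substituents are one axial and one equatorial in each chair.
Chair I (chloro axial, methoxy equatorial): E = 0.48 kcal/mol.
Chair II (chloro equatorial, methoxy axial): E = 0.70 kcal/mol.
Chair I is the more stable (lower-energy) conformer, and in that chair the methoxy group is equatorial.

equatorial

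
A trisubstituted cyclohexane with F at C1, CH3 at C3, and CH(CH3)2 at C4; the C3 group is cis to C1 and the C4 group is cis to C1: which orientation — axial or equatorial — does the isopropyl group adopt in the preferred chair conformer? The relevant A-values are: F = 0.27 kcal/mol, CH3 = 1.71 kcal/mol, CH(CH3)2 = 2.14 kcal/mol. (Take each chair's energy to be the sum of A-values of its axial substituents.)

equatorial

Chair I (fluoro axial, methyl axial, isopropyl equatorial): E = 1.98 kcal/mol.
Chair II (fluoro equatorial, methyl equatorial, isopropyl axial): E = 2.14 kcal/mol.
Chair I is the more stable (lower-energy) conformer, and in that chair the isopropyl group is equatorial.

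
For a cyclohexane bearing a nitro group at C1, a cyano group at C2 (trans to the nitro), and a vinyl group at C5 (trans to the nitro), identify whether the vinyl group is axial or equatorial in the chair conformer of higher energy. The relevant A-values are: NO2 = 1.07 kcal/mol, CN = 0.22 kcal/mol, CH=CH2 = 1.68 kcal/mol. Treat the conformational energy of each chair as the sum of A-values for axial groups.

Chair I (nitro axial, cyano axial, vinyl equatorial): E = 1.29 kcal/mol.
Chair II (nitro equatorial, cyano equatorial, vinyl axial): E = 1.68 kcal/mol.
Chair II is the less stable (higher-energy) conformer, and in that chair the vinyl group is axial.

axial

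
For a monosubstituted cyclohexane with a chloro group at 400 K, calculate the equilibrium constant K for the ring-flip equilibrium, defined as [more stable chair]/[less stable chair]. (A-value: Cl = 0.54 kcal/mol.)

K ≈ 1.97

One chair has the chloro group axial (E = 0.54 kcal/mol) and the other has it equatorial (E = 0).
ΔG = 0.54 kcal/mol between the two chairs.
K = exp(ΔG/RT) with R = 1.987×10⁻³ kcal mol⁻¹ K⁻¹ and T = 400 K gives K ≈ 1.97.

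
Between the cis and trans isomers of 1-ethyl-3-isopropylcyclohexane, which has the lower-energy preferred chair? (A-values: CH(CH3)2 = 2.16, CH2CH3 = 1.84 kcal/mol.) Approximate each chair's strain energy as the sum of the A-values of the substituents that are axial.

cis

At 1,3 positions (parity same): cis → (e,e or a,a); trans → (a,e or e,a).
Best chair for cis: E = 0.00 kcal/mol; best chair for trans: E = 1.84 kcal/mol.
The cis isomer is lower by 1.84 kcal/mol.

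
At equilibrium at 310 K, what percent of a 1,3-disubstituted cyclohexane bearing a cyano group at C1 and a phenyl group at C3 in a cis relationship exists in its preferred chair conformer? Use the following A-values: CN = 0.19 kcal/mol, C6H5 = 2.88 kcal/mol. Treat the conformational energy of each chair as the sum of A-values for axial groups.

C1 and C3 have the same parity, so for the cis isomer the two substituents are e,e in one chair and a,a in the other.
Chair I (cyano axial, phenyl axial): E = 3.07 kcal/mol; chair II (cyano equatorial, phenyl equatorial): E = 0.00 kcal/mol.
ΔG = 3.07 kcal/mol between the two chairs.
K = exp(ΔG/RT) with R = 1.987×10⁻³ kcal mol⁻¹ K⁻¹ and T = 310 K gives K ≈ 146.
Fraction in the lower-energy chair = K/(K+1) = 99.3%.

99.3%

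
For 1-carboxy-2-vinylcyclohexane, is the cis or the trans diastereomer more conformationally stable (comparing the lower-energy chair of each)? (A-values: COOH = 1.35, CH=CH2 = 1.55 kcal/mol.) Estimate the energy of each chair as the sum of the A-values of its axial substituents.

trans

At 1,2 positions (parity opposite): cis → (a,e or e,a); trans → (e,e or a,a).
Best chair for cis: E = 1.35 kcal/mol; best chair for trans: E = 0.00 kcal/mol.
The trans isomer is lower by 1.35 kcal/mol.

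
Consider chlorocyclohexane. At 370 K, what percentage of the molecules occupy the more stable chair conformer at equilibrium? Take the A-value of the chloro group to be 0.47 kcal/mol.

65.5%

One chair has the chloro group axial (E = 0.47 kcal/mol) and the other has it equatorial (E = 0).
ΔG = 0.47 kcal/mol between the two chairs.
K = exp(ΔG/RT) with R = 1.987×10⁻³ kcal mol⁻¹ K⁻¹ and T = 370 K gives K ≈ 1.9.
Fraction in the lower-energy chair = K/(K+1) = 65.5%.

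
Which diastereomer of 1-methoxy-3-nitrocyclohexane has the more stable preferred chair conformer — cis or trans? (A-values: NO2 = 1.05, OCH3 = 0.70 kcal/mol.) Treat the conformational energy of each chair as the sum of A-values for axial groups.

At 1,3 positions (parity same): cis → (e,e or a,a); trans → (a,e or e,a).
Best chair for cis: E = 0.00 kcal/mol; best chair for trans: E = 0.70 kcal/mol.
The cis isomer is lower by 0.70 kcal/mol.

cis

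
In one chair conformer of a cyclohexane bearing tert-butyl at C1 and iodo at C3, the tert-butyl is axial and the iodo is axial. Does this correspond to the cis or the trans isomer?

cis

C1 and C3 have the same parity, so their axial bonds point in the same direction.
With same-parity carbons, two substituents on the same face are both axial or both equatorial; opposite faces give one of each.
Here the groups are axial/axial → same face → cis.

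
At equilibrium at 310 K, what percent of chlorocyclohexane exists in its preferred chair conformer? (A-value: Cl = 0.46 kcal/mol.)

67.8%

One chair has the chloro group axial (E = 0.46 kcal/mol) and the other has it equatorial (E = 0).
ΔG = 0.46 kcal/mol between the two chairs.
K = exp(ΔG/RT) with R = 1.987×10⁻³ kcal mol⁻¹ K⁻¹ and T = 310 K gives K ≈ 2.11.
Fraction in the lower-energy chair = K/(K+1) = 67.8%.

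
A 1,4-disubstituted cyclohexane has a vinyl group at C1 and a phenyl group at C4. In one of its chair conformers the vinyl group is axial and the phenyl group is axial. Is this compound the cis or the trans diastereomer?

trans

C1 and C4 have opposite parity, so their axial bonds point in opposite directions.
With opposite-parity carbons, two substituents on the same face are one axial and one equatorial; opposite faces give both axial or both equatorial.
Here the groups are axial/axial → opposite face → trans.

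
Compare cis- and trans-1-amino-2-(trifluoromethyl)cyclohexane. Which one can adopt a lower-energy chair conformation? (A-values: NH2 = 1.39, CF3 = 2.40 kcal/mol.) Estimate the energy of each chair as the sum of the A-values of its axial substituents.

At 1,2 positions (parity opposite): cis → (a,e or e,a); trans → (e,e or a,a).
Best chair for cis: E = 1.39 kcal/mol; best chair for trans: E = 0.00 kcal/mol.
The trans isomer is lower by 1.39 kcal/mol.

trans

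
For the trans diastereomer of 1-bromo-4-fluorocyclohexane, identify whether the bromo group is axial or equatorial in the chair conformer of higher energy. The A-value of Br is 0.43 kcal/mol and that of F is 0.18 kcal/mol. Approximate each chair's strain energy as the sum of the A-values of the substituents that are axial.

C1 and C4 have opposite parity, so for the trans isomer the two substituents are e,e in one chair and a,a in the other.
Chair I (bromo axial, fluoro axial): E = 0.61 kcal/mol.
Chair II (bromo equatorial, fluoro equatorial): E = 0.00 kcal/mol.
Chair I is the less stable (higher-energy) conformer, and in that chair the bromo group is axial.

axial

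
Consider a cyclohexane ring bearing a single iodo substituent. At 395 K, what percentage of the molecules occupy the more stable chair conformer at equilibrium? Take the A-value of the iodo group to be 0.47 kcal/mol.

One chair has the iodo group axial (E = 0.47 kcal/mol) and the other has it equatorial (E = 0).
ΔG = 0.47 kcal/mol between the two chairs.
K = exp(ΔG/RT) with R = 1.987×10⁻³ kcal mol⁻¹ K⁻¹ and T = 395 K gives K ≈ 1.82.
Fraction in the lower-energy chair = K/(K+1) = 64.5%.

64.5%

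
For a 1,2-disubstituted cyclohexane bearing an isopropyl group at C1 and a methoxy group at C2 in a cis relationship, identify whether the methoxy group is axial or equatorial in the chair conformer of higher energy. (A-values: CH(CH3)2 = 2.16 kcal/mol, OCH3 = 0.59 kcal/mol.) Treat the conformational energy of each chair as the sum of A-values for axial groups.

equatorial

C1 and C2 have opposite parity, so for the cis isomer the two substituents are one axial and one equatorial in each chair.
Chair I (isopropyl axial, methoxy equatorial): E = 2.16 kcal/mol.
Chair II (isopropyl equatorial, methoxy axial): E = 0.59 kcal/mol.
Chair I is the less stable (higher-energy) conformer, and in that chair the methoxy group is equatorial.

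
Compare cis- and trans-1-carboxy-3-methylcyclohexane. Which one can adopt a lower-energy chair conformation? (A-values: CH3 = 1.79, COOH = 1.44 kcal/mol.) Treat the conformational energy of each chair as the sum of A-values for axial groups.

At 1,3 positions (parity same): cis → (e,e or a,a); trans → (a,e or e,a).
Best chair for cis: E = 0.00 kcal/mol; best chair for trans: E = 1.44 kcal/mol.
The cis isomer is lower by 1.44 kcal/mol.

cis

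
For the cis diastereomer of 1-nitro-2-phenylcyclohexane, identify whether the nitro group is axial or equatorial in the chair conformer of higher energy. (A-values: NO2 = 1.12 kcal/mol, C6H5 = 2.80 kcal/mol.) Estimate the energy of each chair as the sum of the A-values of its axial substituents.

equatorial

C1 and C2 have opposite parity, so for the cis isomer the two substituents are one axial and one equatorial in each chair.
Chair I (nitro axial, phenyl equatorial): E = 1.12 kcal/mol.
Chair II (nitro equatorial, phenyl axial): E = 2.80 kcal/mol.
Chair II is the less stable (higher-energy) conformer, and in that chair the nitro group is equatorial.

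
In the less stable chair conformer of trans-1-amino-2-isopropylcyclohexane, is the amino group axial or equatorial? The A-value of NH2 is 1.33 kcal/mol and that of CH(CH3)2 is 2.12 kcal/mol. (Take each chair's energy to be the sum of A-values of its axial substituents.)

axial

C1 and C2 have opposite parity, so for the trans isomer the two substituents are e,e in one chair and a,a in the other.
Chair I (amino axial, isopropyl axial): E = 3.45 kcal/mol.
Chair II (amino equatorial, isopropyl equatorial): E = 0.00 kcal/mol.
Chair I is the less stable (higher-energy) conformer, and in that chair the amino group is axial.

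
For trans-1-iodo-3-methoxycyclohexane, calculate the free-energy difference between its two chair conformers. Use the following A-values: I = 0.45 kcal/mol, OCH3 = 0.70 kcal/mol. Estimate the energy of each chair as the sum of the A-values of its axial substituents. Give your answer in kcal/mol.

C1 and C3 have the same parity, so for the trans isomer the two substituents are one axial and one equatorial in each chair.
Chair I (iodo axial, methoxy equatorial): E = 0.45 kcal/mol.
Chair II (iodo equatorial, methoxy axial): E = 0.70 kcal/mol.
ΔE = 0.70 − 0.45 = 0.25 kcal/mol; chair I is more stable.

0.25 kcal/mol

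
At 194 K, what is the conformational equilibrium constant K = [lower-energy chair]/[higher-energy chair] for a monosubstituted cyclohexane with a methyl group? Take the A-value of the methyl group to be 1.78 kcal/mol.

One chair has the methyl group axial (E = 1.78 kcal/mol) and the other has it equatorial (E = 0).
ΔG = 1.78 kcal/mol between the two chairs.
K = exp(ΔG/RT) with R = 1.987×10⁻³ kcal mol⁻¹ K⁻¹ and T = 194 K gives K ≈ 101.

K ≈ 101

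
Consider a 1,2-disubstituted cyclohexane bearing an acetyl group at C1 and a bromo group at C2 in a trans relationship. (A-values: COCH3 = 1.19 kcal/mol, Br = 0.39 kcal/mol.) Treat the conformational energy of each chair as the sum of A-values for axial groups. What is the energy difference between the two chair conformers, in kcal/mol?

1.58 kcal/mol

C1 and C2 have opposite parity, so for the trans isomer the two substituents are e,e in one chair and a,a in the other.
Chair I (acetyl axial, bromo axial): E = 1.58 kcal/mol.
Chair II (acetyl equatorial, bromo equatorial): E = 0.00 kcal/mol.
ΔE = 1.58 − 0.00 = 1.58 kcal/mol; chair II is more stable.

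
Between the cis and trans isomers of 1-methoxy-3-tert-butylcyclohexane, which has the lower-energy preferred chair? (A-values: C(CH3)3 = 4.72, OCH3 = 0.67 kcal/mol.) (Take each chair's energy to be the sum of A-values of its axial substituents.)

At 1,3 positions (parity same): cis → (e,e or a,a); trans → (a,e or e,a).
Best chair for cis: E = 0.00 kcal/mol; best chair for trans: E = 0.67 kcal/mol.
The cis isomer is lower by 0.67 kcal/mol.

cis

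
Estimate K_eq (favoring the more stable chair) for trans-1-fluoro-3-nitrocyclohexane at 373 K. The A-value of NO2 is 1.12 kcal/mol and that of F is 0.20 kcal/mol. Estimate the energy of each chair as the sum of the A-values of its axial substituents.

K ≈ 3.46

C1 and C3 have the same parity, so for the trans isomer the two substituents are one axial and one equatorial in each chair.
Chair I (nitro axial, fluoro equatorial): E = 1.12 kcal/mol; chair II (nitro equatorial, fluoro axial): E = 0.20 kcal/mol.
ΔG = 0.92 kcal/mol between the two chairs.
K = exp(ΔG/RT) with R = 1.987×10⁻³ kcal mol⁻¹ K⁻¹ and T = 373 K gives K ≈ 3.46.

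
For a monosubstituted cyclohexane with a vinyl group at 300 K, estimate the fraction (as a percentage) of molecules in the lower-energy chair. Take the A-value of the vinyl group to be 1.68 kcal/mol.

94.4%

One chair has the vinyl group axial (E = 1.68 kcal/mol) and the other has it equatorial (E = 0).
ΔG = 1.68 kcal/mol between the two chairs.
K = exp(ΔG/RT) with R = 1.987×10⁻³ kcal mol⁻¹ K⁻¹ and T = 300 K gives K ≈ 16.7.
Fraction in the lower-energy chair = K/(K+1) = 94.4%.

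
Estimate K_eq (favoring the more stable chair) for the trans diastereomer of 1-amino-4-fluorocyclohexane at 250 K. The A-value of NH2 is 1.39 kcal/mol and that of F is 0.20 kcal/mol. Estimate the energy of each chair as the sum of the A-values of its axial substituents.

K ≈ 24.6

C1 and C4 have opposite parity, so for the trans isomer the two substituents are e,e in one chair and a,a in the other.
Chair I (amino axial, fluoro axial): E = 1.59 kcal/mol; chair II (amino equatorial, fluoro equatorial): E = 0.00 kcal/mol.
ΔG = 1.59 kcal/mol between the two chairs.
K = exp(ΔG/RT) with R = 1.987×10⁻³ kcal mol⁻¹ K⁻¹ and T = 250 K gives K ≈ 24.6.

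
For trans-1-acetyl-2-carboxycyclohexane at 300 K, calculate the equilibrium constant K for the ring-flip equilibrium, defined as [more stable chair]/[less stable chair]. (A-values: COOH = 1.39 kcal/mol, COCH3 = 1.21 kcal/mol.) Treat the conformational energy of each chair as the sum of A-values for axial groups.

C1 and C2 have opposite parity, so for the trans isomer the two substituents are e,e in one chair and a,a in the other.
Chair I (carboxyl axial, acetyl axial): E = 2.60 kcal/mol; chair II (carboxyl equatorial, acetyl equatorial): E = 0.00 kcal/mol.
ΔG = 2.60 kcal/mol between the two chairs.
K = exp(ΔG/RT) with R = 1.987×10⁻³ kcal mol⁻¹ K⁻¹ and T = 300 K gives K ≈ 78.4.

K ≈ 78.4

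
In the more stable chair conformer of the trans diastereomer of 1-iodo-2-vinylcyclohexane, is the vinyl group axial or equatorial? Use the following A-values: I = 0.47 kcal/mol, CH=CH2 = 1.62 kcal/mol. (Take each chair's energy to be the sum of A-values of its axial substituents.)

equatorial

C1 and C2 have opposite parity, so for the trans isomer the two substituents are e,e in one chair and a,a in the other.
Chair I (iodo axial, vinyl axial): E = 2.09 kcal/mol.
Chair II (iodo equatorial, vinyl equatorial): E = 0.00 kcal/mol.
Chair II is the more stable (lower-energy) conformer, and in that chair the vinyl group is equatorial.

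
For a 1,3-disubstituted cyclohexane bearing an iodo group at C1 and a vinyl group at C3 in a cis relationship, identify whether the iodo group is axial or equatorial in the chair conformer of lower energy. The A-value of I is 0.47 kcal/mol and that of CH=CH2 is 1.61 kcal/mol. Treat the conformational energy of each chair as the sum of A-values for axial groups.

C1 and C3 have the same parity, so for the cis isomer the two substituents are e,e in one chair and a,a in the other.
Chair I (iodo axial, vinyl axial): E = 2.08 kcal/mol.
Chair II (iodo equatorial, vinyl equatorial): E = 0.00 kcal/mol.
Chair II is the more stable (lower-energy) conformer, and in that chair the iodo group is equatorial.

equatorial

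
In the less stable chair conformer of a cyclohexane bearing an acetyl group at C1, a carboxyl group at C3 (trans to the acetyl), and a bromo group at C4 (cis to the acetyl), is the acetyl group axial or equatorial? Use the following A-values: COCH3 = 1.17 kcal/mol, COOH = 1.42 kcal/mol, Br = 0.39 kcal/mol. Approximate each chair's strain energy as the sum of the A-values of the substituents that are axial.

equatorial

Chair I (acetyl axial, carboxyl equatorial, bromo equatorial): E = 1.17 kcal/mol.
Chair II (acetyl equatorial, carboxyl axial, bromo axial): E = 1.81 kcal/mol.
Chair II is the less stable (higher-energy) conformer, and in that chair the acetyl group is equatorial.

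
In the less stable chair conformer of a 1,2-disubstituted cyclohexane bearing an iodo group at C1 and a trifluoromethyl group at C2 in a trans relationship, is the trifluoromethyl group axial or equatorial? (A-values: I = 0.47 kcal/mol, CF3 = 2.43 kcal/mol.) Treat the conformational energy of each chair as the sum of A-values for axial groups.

axial

C1 and C2 have opposite parity, so for the trans isomer the two substituents are e,e in one chair and a,a in the other.
Chair I (iodo axial, trifluoromethyl axial): E = 2.90 kcal/mol.
Chair II (iodo equatorial, trifluoromethyl equatorial): E = 0.00 kcal/mol.
Chair I is the less stable (higher-energy) conformer, and in that chair the trifluoromethyl group is axial.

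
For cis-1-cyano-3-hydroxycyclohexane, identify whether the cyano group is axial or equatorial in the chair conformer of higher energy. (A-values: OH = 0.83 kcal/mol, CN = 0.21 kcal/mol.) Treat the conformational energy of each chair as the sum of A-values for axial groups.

C1 and C3 have the same parity, so for the cis isomer the two substituents are e,e in one chair and a,a in the other.
Chair I (hydroxyl axial, cyano axial): E = 1.04 kcal/mol.
Chair II (hydroxyl equatorial, cyano equatorial): E = 0.00 kcal/mol.
Chair I is the less stable (higher-energy) conformer, and in that chair the cyano group is axial.

axial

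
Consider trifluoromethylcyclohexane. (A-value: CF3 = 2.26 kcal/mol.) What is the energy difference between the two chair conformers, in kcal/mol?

A monosubstituted cyclohexane has one chair with the trifluoromethyl group axial (E = A = 2.26 kcal/mol) and one with it equatorial (E = 0).
ΔE = 2.26 − 0 = 2.26 kcal/mol.

2.26 kcal/mol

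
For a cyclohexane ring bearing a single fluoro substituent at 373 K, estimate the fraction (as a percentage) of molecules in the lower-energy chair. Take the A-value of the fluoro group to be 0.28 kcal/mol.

One chair has the fluoro group axial (E = 0.28 kcal/mol) and the other has it equatorial (E = 0).
ΔG = 0.28 kcal/mol between the two chairs.
K = exp(ΔG/RT) with R = 1.987×10⁻³ kcal mol⁻¹ K⁻¹ and T = 373 K gives K ≈ 1.46.
Fraction in the lower-energy chair = K/(K+1) = 59.3%.

59.3%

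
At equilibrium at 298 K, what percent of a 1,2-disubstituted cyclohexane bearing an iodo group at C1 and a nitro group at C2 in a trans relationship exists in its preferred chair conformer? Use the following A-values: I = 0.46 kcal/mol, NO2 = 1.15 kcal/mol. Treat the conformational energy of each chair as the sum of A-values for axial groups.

C1 and C2 have opposite parity, so for the trans isomer the two substituents are e,e in one chair and a,a in the other.
Chair I (iodo axial, nitro axial): E = 1.61 kcal/mol; chair II (iodo equatorial, nitro equatorial): E = 0.00 kcal/mol.
ΔG = 1.61 kcal/mol between the two chairs.
K = exp(ΔG/RT) with R = 1.987×10⁻³ kcal mol⁻¹ K⁻¹ and T = 298 K gives K ≈ 15.2.
Fraction in the lower-energy chair = K/(K+1) = 93.8%.

93.8%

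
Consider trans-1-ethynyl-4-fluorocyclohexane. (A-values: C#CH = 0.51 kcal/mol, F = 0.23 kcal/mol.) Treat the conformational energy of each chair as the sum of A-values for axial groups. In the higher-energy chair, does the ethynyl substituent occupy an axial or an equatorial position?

C1 and C4 have opposite parity, so for the trans isomer the two substituents are e,e in one chair and a,a in the other.
Chair I (ethynyl axial, fluoro axial): E = 0.74 kcal/mol.
Chair II (ethynyl equatorial, fluoro equatorial): E = 0.00 kcal/mol.
Chair I is the less stable (higher-energy) conformer, and in that chair the ethynyl group is axial.

axial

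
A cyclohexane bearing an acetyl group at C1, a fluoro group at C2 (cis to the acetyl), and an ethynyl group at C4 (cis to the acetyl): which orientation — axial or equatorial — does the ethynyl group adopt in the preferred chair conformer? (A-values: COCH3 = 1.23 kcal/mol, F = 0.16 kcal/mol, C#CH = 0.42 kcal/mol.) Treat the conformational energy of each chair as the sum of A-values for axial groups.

axial

Chair I (acetyl axial, fluoro equatorial, ethynyl equatorial): E = 1.23 kcal/mol.
Chair II (acetyl equatorial, fluoro axial, ethynyl axial): E = 0.58 kcal/mol.
Chair II is the more stable (lower-energy) conformer, and in that chair the ethynyl group is axial.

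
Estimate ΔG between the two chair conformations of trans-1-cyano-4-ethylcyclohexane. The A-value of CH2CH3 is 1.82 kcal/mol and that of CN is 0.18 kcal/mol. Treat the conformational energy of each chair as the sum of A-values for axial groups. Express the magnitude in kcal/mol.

C1 and C4 have opposite parity, so for the trans isomer the two substituents are e,e in one chair and a,a in the other.
Chair I (ethyl axial, cyano axial): E = 2.00 kcal/mol.
Chair II (ethyl equatorial, cyano equatorial): E = 0.00 kcal/mol.
ΔE = 2.00 − 0.00 = 2.00 kcal/mol; chair II is more stable.

2.00 kcal/mol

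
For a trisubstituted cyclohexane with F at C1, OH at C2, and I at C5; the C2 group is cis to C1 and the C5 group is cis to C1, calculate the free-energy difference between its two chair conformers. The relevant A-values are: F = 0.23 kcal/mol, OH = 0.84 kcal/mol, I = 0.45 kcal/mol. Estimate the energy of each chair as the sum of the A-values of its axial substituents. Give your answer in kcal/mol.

0.16 kcal/mol

Chair I (fluoro axial, hydroxyl equatorial, iodo axial): E = 0.68 kcal/mol.
Chair II (fluoro equatorial, hydroxyl axial, iodo equatorial): E = 0.84 kcal/mol.
ΔE = 0.84 − 0.68 = 0.16 kcal/mol; chair I is more stable.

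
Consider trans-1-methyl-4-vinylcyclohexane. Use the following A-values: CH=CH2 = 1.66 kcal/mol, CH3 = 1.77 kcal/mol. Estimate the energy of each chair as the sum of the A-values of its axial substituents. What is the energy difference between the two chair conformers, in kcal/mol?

3.43 kcal/mol

C1 and C4 have opposite parity, so for the trans isomer the two substituents are e,e in one chair and a,a in the other.
Chair I (vinyl axial, methyl axial): E = 3.43 kcal/mol.
Chair II (vinyl equatorial, methyl equatorial): E = 0.00 kcal/mol.
ΔE = 3.43 − 0.00 = 3.43 kcal/mol; chair II is more stable.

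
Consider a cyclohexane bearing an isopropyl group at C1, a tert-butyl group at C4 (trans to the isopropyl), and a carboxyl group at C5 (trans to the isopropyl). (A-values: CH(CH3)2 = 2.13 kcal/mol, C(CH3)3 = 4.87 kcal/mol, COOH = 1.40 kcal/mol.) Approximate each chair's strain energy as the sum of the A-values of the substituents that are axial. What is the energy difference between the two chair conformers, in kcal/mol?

Chair I (isopropyl axial, tert-butyl axial, carboxyl equatorial): E = 7.00 kcal/mol.
Chair II (isopropyl equatorial, tert-butyl equatorial, carboxyl axial): E = 1.40 kcal/mol.
ΔE = 7.00 − 1.40 = 5.60 kcal/mol; chair II is more stable.

5.60 kcal/mol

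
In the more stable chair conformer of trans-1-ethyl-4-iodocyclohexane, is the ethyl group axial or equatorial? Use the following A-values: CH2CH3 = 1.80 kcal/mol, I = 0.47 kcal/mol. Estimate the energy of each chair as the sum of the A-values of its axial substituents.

equatorial

C1 and C4 have opposite parity, so for the trans isomer the two substituents are e,e in one chair and a,a in the other.
Chair I (ethyl axial, iodo axial): E = 2.27 kcal/mol.
Chair II (ethyl equatorial, iodo equatorial): E = 0.00 kcal/mol.
Chair II is the more stable (lower-energy) conformer, and in that chair the ethyl group is equatorial.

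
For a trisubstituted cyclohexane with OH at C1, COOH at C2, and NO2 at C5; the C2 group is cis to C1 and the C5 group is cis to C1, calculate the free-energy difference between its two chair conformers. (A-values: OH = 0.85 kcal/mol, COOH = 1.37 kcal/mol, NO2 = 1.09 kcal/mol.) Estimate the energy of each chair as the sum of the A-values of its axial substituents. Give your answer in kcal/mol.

Chair I (hydroxyl axial, carboxyl equatorial, nitro axial): E = 1.94 kcal/mol.
Chair II (hydroxyl equatorial, carboxyl axial, nitro equatorial): E = 1.37 kcal/mol.
ΔE = 1.94 − 1.37 = 0.57 kcal/mol; chair II is more stable.

0.57 kcal/mol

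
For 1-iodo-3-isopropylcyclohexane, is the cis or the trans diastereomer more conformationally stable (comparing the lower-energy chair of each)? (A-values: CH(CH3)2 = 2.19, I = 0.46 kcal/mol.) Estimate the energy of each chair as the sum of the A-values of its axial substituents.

cis

At 1,3 positions (parity same): cis → (e,e or a,a); trans → (a,e or e,a).
Best chair for cis: E = 0.00 kcal/mol; best chair for trans: E = 0.46 kcal/mol.
The cis isomer is lower by 0.46 kcal/mol.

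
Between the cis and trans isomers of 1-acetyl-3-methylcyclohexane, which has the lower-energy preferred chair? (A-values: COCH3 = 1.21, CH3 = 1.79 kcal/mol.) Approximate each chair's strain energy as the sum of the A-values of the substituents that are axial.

At 1,3 positions (parity same): cis → (e,e or a,a); trans → (a,e or e,a).
Best chair for cis: E = 0.00 kcal/mol; best chair for trans: E = 1.21 kcal/mol.
The cis isomer is lower by 1.21 kcal/mol.

cis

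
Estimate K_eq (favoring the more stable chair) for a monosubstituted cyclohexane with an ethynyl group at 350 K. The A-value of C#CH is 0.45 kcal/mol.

One chair has the ethynyl group axial (E = 0.45 kcal/mol) and the other has it equatorial (E = 0).
ΔG = 0.45 kcal/mol between the two chairs.
K = exp(ΔG/RT) with R = 1.987×10⁻³ kcal mol⁻¹ K⁻¹ and T = 350 K gives K ≈ 1.91.

K ≈ 1.91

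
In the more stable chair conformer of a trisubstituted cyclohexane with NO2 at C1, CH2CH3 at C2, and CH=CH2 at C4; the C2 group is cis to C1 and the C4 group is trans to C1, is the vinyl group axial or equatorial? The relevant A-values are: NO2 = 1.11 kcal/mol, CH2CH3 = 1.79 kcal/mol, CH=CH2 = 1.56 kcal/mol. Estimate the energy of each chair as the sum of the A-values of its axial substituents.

equatorial

Chair I (nitro axial, ethyl equatorial, vinyl axial): E = 2.67 kcal/mol.
Chair II (nitro equatorial, ethyl axial, vinyl equatorial): E = 1.79 kcal/mol.
Chair II is the more stable (lower-energy) conformer, and in that chair the vinyl group is equatorial.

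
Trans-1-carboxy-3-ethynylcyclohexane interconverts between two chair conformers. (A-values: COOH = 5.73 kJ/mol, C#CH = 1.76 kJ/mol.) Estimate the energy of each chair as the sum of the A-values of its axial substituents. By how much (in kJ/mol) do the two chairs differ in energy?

3.97 kJ/mol

C1 and C3 have the same parity, so for the trans isomer the two substituents are one axial and one equatorial in each chair.
Chair I (carboxyl axial, ethynyl equatorial): E = 5.73 kJ/mol.
Chair II (carboxyl equatorial, ethynyl axial): E = 1.76 kJ/mol.
ΔE = 5.73 − 1.76 = 3.97 kJ/mol; chair II is more stable.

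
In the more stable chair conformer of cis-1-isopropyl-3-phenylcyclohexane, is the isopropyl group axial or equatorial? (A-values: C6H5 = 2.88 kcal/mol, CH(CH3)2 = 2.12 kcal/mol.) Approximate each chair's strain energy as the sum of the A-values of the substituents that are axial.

equatorial

C1 and C3 have the same parity, so for the cis isomer the two substituents are e,e in one chair and a,a in the other.
Chair I (phenyl axial, isopropyl axial): E = 5.00 kcal/mol.
Chair II (phenyl equatorial, isopropyl equatorial): E = 0.00 kcal/mol.
Chair II is the more stable (lower-energy) conformer, and in that chair the isopropyl group is equatorial.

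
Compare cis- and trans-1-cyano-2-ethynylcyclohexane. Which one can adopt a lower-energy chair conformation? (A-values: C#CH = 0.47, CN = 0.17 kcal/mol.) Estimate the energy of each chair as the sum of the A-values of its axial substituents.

trans

At 1,2 positions (parity opposite): cis → (a,e or e,a); trans → (e,e or a,a).
Best chair for cis: E = 0.17 kcal/mol; best chair for trans: E = 0.00 kcal/mol.
The trans isomer is lower by 0.17 kcal/mol.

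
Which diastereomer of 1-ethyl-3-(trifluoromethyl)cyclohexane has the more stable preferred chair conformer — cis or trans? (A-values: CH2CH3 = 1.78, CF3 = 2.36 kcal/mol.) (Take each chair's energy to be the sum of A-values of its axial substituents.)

cis

At 1,3 positions (parity same): cis → (e,e or a,a); trans → (a,e or e,a).
Best chair for cis: E = 0.00 kcal/mol; best chair for trans: E = 1.78 kcal/mol.
The cis isomer is lower by 1.78 kcal/mol.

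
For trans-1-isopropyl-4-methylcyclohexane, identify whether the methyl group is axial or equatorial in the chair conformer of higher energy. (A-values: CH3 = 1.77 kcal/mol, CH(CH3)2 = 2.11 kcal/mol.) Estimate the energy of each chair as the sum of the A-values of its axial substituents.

C1 and C4 have opposite parity, so for the trans isomer the two substituents are e,e in one chair and a,a in the other.
Chair I (methyl axial, isopropyl axial): E = 3.88 kcal/mol.
Chair II (methyl equatorial, isopropyl equatorial): E = 0.00 kcal/mol.
Chair I is the less stable (higher-energy) conformer, and in that chair the methyl group is axial.

axial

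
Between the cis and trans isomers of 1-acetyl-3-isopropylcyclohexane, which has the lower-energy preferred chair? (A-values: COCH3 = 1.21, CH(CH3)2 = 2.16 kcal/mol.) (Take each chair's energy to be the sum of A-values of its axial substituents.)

cis

At 1,3 positions (parity same): cis → (e,e or a,a); trans → (a,e or e,a).
Best chair for cis: E = 0.00 kcal/mol; best chair for trans: E = 1.21 kcal/mol.
The cis isomer is lower by 1.21 kcal/mol.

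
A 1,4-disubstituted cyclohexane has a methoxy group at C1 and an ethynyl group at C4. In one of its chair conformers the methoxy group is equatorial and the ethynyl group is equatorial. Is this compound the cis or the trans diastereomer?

trans

C1 and C4 have opposite parity, so their axial bonds point in opposite directions.
With opposite-parity carbons, two substituents on the same face are one axial and one equatorial; opposite faces give both axial or both equatorial.
Here the groups are equatorial/equatorial → opposite face → trans.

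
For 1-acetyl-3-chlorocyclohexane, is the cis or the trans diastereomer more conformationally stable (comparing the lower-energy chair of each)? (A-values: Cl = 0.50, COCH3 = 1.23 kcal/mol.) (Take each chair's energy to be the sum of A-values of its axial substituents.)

At 1,3 positions (parity same): cis → (e,e or a,a); trans → (a,e or e,a).
Best chair for cis: E = 0.00 kcal/mol; best chair for trans: E = 0.50 kcal/mol.
The cis isomer is lower by 0.50 kcal/mol.

cis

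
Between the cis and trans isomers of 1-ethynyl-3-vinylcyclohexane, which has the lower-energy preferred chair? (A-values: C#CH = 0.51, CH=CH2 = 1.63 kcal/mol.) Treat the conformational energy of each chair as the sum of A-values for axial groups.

At 1,3 positions (parity same): cis → (e,e or a,a); trans → (a,e or e,a).
Best chair for cis: E = 0.00 kcal/mol; best chair for trans: E = 0.51 kcal/mol.
The cis isomer is lower by 0.51 kcal/mol.

cis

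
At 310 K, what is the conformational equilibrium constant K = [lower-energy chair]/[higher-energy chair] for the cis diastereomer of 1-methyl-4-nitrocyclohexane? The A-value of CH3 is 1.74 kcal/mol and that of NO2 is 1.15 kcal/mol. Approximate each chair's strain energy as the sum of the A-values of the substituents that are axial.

K ≈ 2.61

C1 and C4 have opposite parity, so for the cis isomer the two substituents are one axial and one equatorial in each chair.
Chair I (methyl axial, nitro equatorial): E = 1.74 kcal/mol; chair II (methyl equatorial, nitro axial): E = 1.15 kcal/mol.
ΔG = 0.59 kcal/mol between the two chairs.
K = exp(ΔG/RT) with R = 1.987×10⁻³ kcal mol⁻¹ K⁻¹ and T = 310 K gives K ≈ 2.61.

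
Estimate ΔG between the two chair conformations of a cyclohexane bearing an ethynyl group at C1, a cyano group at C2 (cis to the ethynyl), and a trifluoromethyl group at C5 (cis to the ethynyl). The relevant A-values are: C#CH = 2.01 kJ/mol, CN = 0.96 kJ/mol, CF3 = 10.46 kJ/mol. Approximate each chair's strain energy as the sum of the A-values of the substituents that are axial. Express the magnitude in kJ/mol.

11.51 kJ/mol

Chair I (ethynyl axial, cyano equatorial, trifluoromethyl axial): E = 12.47 kJ/mol.
Chair II (ethynyl equatorial, cyano axial, trifluoromethyl equatorial): E = 0.96 kJ/mol.
ΔE = 12.47 − 0.96 = 11.51 kJ/mol; chair II is more stable.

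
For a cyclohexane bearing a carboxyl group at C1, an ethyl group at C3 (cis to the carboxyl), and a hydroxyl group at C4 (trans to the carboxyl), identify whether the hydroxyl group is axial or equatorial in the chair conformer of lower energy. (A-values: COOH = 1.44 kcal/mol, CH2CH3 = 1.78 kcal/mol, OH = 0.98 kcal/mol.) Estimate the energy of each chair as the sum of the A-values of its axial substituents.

equatorial

Chair I (carboxyl axial, ethyl axial, hydroxyl axial): E = 4.20 kcal/mol.
Chair II (carboxyl equatorial, ethyl equatorial, hydroxyl equatorial): E = 0.00 kcal/mol.
Chair II is the more stable (lower-energy) conformer, and in that chair the hydroxyl group is equatorial.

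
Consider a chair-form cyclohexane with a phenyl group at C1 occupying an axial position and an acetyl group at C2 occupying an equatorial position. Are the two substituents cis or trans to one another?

C1 and C2 have opposite parity, so their axial bonds point in opposite directions.
With opposite-parity carbons, two substituents on the same face are one axial and one equatorial; opposite faces give both axial or both equatorial.
Here the groups are axial/equatorial → same face → cis.

cis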